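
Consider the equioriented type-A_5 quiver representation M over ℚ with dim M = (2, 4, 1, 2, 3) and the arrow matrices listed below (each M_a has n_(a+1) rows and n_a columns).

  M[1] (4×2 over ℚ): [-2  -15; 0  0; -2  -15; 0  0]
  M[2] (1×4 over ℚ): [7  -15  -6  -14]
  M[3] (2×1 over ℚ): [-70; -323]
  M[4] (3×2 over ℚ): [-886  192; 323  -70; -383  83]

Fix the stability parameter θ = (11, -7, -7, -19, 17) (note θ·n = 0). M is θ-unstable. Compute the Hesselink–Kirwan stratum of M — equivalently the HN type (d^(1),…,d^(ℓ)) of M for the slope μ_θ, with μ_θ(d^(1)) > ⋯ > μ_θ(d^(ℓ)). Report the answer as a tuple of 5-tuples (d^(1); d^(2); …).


Via rank(M_{q-1}∘⋯∘M_p): M ≅ I[1,1], I[1,5], I[2,2]^3, I[4,5], I[5,5].
μ_θ-semistable layers: μ^(1)=17; μ^(2)=11; μ^(3)=-11/2; μ^(4)=-7; μ^(5)=-19

((0, 0, 0, 0, 3); (1, 0, 0, 0, 0); (1, 1, 1, 1, 0); (0, 3, 0, 0, 0); (0, 0, 0, 1, 0))


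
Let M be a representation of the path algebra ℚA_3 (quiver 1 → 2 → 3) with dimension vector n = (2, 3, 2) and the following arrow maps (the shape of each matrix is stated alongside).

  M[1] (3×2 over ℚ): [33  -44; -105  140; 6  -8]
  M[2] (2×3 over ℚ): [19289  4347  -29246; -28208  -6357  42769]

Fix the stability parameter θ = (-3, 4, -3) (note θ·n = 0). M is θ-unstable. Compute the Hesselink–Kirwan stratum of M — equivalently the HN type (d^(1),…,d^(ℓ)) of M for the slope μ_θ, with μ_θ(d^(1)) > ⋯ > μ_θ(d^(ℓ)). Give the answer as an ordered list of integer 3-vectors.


Via rank(M_{q-1}∘⋯∘M_p): M ≅ I[1,1], I[1,3], I[2,2], I[2,3].
μ_θ-semistable layers: μ^(1)=4; μ^(2)=1/2; μ^(3)=-3

((0, 1, 0); (0, 2, 2); (2, 0, 0))


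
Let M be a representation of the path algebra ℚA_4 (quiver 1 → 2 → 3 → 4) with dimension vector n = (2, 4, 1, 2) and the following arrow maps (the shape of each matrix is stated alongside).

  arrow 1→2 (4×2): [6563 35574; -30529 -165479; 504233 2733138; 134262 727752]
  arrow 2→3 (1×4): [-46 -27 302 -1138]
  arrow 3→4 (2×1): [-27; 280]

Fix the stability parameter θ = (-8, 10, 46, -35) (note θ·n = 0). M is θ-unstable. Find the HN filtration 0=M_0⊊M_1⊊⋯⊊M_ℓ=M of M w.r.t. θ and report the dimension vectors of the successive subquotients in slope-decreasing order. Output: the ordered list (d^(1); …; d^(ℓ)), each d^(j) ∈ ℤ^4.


Interval decomposition of M: I[1,2], I[1,4], I[2,2]^2, I[4,4].
HN type (ℓ=4): μ^(1)=10; μ^(2)=7; μ^(3)=-8; μ^(4)=-35

((0, 3, 0, 0); (0, 1, 1, 1); (2, 0, 0, 0); (0, 0, 0, 1))


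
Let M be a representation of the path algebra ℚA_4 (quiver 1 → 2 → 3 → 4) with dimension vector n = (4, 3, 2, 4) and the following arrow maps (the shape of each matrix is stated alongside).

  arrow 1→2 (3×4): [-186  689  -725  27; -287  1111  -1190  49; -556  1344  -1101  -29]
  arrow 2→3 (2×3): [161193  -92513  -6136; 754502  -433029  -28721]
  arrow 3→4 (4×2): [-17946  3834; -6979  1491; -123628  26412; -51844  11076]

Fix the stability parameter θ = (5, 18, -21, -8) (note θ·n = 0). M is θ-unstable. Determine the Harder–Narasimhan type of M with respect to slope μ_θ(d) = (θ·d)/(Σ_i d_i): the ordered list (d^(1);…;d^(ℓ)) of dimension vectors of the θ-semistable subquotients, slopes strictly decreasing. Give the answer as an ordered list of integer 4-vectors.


Via rank(M_{q-1}∘⋯∘M_p): M ≅ I[1,1], I[1,2], I[1,3], I[1,4], I[4,4]^3.
μ_θ-semistable layers: μ^(1)=18; μ^(2)=5; μ^(3)=2/3; μ^(4)=-3/2; μ^(5)=-8

((0, 1, 0, 0); (2, 0, 0, 0); (1, 1, 1, 0); (1, 1, 1, 1); (0, 0, 0, 3))


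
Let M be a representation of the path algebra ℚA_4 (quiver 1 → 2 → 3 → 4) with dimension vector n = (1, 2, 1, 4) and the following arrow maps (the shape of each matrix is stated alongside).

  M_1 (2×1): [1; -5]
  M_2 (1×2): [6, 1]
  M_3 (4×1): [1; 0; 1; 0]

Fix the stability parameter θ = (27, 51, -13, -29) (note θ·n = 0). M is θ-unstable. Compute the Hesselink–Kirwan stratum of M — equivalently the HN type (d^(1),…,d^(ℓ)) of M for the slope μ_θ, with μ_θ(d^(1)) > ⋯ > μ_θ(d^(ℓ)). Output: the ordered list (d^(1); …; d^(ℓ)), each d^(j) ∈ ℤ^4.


Barcode: M ≅ I[1,4], I[2,2], I[4,4]^3. HN layers by μ_θ (3 steps, strictly decreasing):
  μ^(1)=51; μ^(2)=9; μ^(3)=-29

((0, 1, 0, 0); (1, 1, 1, 1); (0, 0, 0, 3))


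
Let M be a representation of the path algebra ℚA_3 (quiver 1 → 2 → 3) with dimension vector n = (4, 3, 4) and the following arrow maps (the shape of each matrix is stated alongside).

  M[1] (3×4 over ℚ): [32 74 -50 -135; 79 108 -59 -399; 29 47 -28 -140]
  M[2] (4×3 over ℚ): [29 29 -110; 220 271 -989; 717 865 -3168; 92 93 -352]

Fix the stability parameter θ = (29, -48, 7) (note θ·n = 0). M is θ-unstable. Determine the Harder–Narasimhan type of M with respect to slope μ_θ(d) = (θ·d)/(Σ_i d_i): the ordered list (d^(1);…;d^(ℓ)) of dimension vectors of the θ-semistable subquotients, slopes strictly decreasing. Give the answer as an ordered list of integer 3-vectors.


Interval decomposition of M: I[1,1], I[1,3]^3, I[3,3].
HN type (ℓ=3): μ^(1)=29; μ^(2)=7; μ^(3)=-19/2

((1, 0, 0); (0, 0, 4); (3, 3, 0))


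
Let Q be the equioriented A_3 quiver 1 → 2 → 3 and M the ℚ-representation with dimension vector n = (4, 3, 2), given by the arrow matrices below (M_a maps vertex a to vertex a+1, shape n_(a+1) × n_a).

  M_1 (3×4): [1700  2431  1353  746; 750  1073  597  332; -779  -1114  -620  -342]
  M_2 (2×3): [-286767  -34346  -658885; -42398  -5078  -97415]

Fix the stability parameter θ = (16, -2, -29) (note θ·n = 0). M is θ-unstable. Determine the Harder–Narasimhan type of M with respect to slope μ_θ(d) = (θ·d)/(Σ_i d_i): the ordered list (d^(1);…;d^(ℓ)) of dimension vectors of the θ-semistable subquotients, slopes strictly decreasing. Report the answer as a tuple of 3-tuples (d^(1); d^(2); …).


Barcode: M ≅ I[1,1], I[1,2], I[1,3]^2. HN layers by μ_θ (3 steps, strictly decreasing):
  μ^(1)=16; μ^(2)=7; μ^(3)=-5

((1, 0, 0); (1, 1, 0); (2, 2, 2))


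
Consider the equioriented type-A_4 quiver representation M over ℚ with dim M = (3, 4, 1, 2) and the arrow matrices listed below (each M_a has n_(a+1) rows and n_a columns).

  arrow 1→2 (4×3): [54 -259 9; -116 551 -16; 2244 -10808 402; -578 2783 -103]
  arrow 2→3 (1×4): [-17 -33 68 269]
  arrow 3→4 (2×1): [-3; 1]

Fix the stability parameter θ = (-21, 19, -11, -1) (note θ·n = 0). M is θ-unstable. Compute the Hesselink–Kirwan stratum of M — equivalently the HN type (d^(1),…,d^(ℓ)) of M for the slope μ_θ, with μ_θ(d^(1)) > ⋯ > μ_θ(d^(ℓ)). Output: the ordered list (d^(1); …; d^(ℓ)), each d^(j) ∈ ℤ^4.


Barcode: M ≅ I[1,1], I[1,2], I[1,4], I[2,2]^2, I[4,4]. HN layers by μ_θ (4 steps, strictly decreasing):
  μ^(1)=19; μ^(2)=7/3; μ^(3)=-1; μ^(4)=-21

((0, 3, 0, 0); (0, 1, 1, 1); (0, 0, 0, 1); (3, 0, 0, 0))


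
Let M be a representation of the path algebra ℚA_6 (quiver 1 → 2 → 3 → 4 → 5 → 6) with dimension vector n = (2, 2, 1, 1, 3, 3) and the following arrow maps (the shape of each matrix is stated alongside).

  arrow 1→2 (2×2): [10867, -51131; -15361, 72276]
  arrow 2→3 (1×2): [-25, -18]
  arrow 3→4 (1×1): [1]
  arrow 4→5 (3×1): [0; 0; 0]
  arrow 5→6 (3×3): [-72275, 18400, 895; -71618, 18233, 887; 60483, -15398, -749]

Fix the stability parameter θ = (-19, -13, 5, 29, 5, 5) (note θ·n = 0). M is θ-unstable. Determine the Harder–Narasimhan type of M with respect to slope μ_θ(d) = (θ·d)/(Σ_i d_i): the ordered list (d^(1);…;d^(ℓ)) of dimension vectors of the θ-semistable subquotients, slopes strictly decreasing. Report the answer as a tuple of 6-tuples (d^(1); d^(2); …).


Via rank(M_{q-1}∘⋯∘M_p): M ≅ I[1,2], I[1,4], I[5,5], I[5,6]^2, I[6,6].
μ_θ-semistable layers: μ^(1)=29; μ^(2)=5; μ^(3)=-13; μ^(4)=-19

((0, 0, 0, 1, 0, 0); (0, 0, 1, 0, 3, 3); (0, 2, 0, 0, 0, 0); (2, 0, 0, 0, 0, 0))


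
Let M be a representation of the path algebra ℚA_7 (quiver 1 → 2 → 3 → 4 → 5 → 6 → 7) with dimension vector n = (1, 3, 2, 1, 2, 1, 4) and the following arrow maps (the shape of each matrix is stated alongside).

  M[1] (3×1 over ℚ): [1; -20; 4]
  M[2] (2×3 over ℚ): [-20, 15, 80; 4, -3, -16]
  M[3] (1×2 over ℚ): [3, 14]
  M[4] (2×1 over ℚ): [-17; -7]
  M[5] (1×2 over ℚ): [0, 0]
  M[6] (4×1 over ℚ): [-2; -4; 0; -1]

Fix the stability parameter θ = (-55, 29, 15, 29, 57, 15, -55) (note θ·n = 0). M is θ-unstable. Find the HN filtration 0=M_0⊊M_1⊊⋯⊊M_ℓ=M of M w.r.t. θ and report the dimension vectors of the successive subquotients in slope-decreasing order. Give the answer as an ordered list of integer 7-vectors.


Barcode: M ≅ I[1,2], I[2,2], I[2,5], I[3,3], I[5,5], I[6,7], I[7,7]^3. HN layers by μ_θ (6 steps, strictly decreasing):
  μ^(1)=57; μ^(2)=29; μ^(3)=22; μ^(4)=15; μ^(5)=-20; μ^(6)=-55

((0, 0, 0, 0, 2, 0, 0); (0, 2, 0, 1, 0, 0, 0); (0, 1, 1, 0, 0, 0, 0); (0, 0, 1, 0, 0, 0, 0); (0, 0, 0, 0, 0, 1, 1); (1, 0, 0, 0, 0, 0, 3))


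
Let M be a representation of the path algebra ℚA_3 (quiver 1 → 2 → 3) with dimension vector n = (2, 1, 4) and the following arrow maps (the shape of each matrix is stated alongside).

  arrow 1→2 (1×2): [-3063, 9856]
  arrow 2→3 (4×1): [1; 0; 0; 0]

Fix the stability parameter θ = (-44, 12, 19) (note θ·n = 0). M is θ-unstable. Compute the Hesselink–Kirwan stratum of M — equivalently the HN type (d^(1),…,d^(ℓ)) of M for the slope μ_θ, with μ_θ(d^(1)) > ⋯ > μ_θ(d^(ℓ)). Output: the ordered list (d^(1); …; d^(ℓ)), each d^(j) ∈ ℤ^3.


Interval decomposition of M: I[1,1], I[1,3], I[3,3]^3.
HN type (ℓ=3): μ^(1)=19; μ^(2)=12; μ^(3)=-44

((0, 0, 4); (0, 1, 0); (2, 0, 0))


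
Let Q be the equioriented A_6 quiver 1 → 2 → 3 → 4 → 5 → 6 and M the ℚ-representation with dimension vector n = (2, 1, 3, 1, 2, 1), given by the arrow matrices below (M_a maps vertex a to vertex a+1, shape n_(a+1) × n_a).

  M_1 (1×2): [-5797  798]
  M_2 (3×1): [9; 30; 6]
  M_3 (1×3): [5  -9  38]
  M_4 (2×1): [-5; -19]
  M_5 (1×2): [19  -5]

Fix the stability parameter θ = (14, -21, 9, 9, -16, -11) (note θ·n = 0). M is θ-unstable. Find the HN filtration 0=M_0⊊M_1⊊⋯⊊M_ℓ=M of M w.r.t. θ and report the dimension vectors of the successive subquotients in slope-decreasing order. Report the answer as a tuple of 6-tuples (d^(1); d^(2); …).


Barcode: M ≅ I[1,1], I[1,5], I[3,3]^2, I[5,6]. HN layers by μ_θ (6 steps, strictly decreasing):
  μ^(1)=14; μ^(2)=9; μ^(3)=2/3; μ^(4)=-7/2; μ^(5)=-11; μ^(6)=-16

((1, 0, 0, 0, 0, 0); (0, 0, 2, 0, 0, 0); (0, 0, 1, 1, 1, 0); (1, 1, 0, 0, 0, 0); (0, 0, 0, 0, 0, 1); (0, 0, 0, 0, 1, 0))


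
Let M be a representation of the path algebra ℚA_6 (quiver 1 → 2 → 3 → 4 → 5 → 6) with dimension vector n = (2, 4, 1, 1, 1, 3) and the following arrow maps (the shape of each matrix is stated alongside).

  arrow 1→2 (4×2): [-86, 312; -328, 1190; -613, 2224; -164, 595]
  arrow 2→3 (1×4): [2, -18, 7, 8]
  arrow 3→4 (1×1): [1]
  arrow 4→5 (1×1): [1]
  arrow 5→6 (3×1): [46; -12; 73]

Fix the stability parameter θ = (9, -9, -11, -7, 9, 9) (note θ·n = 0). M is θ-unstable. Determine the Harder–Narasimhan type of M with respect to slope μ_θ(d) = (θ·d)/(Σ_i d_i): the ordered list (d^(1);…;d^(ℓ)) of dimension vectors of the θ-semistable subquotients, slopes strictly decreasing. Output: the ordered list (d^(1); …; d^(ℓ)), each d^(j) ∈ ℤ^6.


Via rank(M_{q-1}∘⋯∘M_p): M ≅ I[1,2], I[1,6], I[2,2]^2, I[6,6]^2.
μ_θ-semistable layers: μ^(1)=9; μ^(2)=0; μ^(3)=-9/2; μ^(4)=-9

((0, 0, 0, 0, 1, 3); (1, 1, 0, 0, 0, 0); (1, 1, 1, 1, 0, 0); (0, 2, 0, 0, 0, 0))


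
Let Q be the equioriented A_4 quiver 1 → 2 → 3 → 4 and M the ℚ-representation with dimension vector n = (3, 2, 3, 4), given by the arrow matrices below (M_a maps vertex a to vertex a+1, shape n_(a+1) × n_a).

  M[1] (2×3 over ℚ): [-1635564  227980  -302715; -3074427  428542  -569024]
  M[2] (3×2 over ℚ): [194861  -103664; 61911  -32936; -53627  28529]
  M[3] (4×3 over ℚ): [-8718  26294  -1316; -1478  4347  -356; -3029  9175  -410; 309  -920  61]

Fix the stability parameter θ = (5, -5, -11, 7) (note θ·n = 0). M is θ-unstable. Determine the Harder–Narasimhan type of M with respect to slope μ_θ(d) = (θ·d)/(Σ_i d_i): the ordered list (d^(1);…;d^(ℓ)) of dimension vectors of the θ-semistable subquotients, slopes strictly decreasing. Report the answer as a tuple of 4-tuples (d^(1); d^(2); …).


Interval decomposition of M: I[1,1], I[1,4]^2, I[3,4], I[4,4].
HN type (ℓ=4): μ^(1)=7; μ^(2)=5; μ^(3)=-11/3; μ^(4)=-11

((0, 0, 0, 4); (1, 0, 0, 0); (2, 2, 2, 0); (0, 0, 1, 0))


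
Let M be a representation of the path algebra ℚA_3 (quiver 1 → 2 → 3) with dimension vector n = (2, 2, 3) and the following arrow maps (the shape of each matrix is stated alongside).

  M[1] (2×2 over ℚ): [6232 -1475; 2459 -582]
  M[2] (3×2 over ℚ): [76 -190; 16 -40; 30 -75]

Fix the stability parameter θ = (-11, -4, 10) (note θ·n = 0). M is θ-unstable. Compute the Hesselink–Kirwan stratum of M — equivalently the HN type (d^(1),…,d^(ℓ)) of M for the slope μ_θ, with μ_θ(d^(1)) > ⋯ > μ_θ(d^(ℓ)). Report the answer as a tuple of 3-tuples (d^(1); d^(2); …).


Interval decomposition of M: I[1,2], I[1,3], I[3,3]^2.
HN type (ℓ=3): μ^(1)=10; μ^(2)=-4; μ^(3)=-11

((0, 0, 3); (0, 2, 0); (2, 0, 0))


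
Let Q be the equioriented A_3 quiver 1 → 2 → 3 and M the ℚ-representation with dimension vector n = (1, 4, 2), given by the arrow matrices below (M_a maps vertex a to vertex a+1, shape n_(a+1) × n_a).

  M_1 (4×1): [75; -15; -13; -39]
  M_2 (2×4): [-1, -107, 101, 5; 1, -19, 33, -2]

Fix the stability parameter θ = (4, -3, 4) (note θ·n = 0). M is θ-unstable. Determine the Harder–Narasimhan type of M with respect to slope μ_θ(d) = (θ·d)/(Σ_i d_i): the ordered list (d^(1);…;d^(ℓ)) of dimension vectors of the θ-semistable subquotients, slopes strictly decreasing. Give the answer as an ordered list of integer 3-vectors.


Interval decomposition of M: I[1,3], I[2,2]^2, I[2,3].
HN type (ℓ=3): μ^(1)=4; μ^(2)=1/2; μ^(3)=-3

((0, 0, 2); (1, 1, 0); (0, 3, 0))


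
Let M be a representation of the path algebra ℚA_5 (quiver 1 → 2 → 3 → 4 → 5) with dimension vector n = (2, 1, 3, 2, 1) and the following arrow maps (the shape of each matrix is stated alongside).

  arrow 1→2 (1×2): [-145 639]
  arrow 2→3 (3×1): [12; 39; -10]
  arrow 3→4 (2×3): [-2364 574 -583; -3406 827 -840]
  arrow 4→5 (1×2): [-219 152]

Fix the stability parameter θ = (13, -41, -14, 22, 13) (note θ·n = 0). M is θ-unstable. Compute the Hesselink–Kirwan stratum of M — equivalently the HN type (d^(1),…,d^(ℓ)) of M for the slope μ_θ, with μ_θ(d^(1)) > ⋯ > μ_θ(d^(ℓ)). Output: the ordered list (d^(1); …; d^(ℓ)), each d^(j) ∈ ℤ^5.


Interval decomposition of M: I[1,1], I[1,4], I[3,3], I[3,5].
HN type (ℓ=4): μ^(1)=22; μ^(2)=35/2; μ^(3)=13; μ^(4)=-14

((0, 0, 0, 1, 0); (0, 0, 0, 1, 1); (1, 0, 0, 0, 0); (1, 1, 3, 0, 0))


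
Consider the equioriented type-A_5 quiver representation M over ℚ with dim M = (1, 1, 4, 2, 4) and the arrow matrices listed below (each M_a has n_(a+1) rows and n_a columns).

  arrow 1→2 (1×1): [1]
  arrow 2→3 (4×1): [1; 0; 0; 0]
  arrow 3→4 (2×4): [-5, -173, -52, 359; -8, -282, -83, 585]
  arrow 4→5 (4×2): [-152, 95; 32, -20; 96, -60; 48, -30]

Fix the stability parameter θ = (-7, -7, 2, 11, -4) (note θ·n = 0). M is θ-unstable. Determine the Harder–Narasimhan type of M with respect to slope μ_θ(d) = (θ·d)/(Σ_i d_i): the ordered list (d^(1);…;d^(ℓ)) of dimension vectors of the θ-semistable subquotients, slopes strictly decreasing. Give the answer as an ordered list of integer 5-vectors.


Barcode: M ≅ I[1,4], I[3,3]^2, I[3,5], I[5,5]^3. HN layers by μ_θ (5 steps, strictly decreasing):
  μ^(1)=11; μ^(2)=7/2; μ^(3)=2; μ^(4)=-4; μ^(5)=-7

((0, 0, 0, 1, 0); (0, 0, 0, 1, 1); (0, 0, 4, 0, 0); (0, 0, 0, 0, 3); (1, 1, 0, 0, 0))


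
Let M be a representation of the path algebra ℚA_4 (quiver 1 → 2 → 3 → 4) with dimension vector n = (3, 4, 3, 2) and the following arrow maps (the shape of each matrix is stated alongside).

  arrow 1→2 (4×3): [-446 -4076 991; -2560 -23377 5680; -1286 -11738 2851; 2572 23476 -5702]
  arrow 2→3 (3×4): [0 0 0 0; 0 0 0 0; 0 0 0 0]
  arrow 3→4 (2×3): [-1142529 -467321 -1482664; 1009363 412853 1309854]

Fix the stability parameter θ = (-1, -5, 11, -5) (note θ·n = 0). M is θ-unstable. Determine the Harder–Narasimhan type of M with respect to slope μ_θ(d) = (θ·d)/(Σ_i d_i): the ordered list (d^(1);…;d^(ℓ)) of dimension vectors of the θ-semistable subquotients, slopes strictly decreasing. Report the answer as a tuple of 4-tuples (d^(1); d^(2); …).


Via rank(M_{q-1}∘⋯∘M_p): M ≅ I[1,1], I[1,2]^2, I[2,2]^2, I[3,3], I[3,4]^2.
μ_θ-semistable layers: μ^(1)=11; μ^(2)=3; μ^(3)=-1; μ^(4)=-3; μ^(5)=-5

((0, 0, 1, 0); (0, 0, 2, 2); (1, 0, 0, 0); (2, 2, 0, 0); (0, 2, 0, 0))


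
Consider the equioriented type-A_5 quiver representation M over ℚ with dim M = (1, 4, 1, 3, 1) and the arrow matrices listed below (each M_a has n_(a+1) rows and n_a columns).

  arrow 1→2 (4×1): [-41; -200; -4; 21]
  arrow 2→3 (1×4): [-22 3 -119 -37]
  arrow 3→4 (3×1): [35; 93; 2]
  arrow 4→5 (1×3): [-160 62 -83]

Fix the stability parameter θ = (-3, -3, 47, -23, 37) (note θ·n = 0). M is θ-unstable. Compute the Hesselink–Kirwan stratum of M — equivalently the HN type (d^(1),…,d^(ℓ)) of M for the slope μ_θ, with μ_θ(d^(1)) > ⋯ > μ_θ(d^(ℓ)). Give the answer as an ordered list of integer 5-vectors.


Barcode: M ≅ I[1,4], I[2,2]^3, I[4,4], I[4,5]. HN layers by μ_θ (4 steps, strictly decreasing):
  μ^(1)=37; μ^(2)=12; μ^(3)=-3; μ^(4)=-23

((0, 0, 0, 0, 1); (0, 0, 1, 1, 0); (1, 4, 0, 0, 0); (0, 0, 0, 2, 0))


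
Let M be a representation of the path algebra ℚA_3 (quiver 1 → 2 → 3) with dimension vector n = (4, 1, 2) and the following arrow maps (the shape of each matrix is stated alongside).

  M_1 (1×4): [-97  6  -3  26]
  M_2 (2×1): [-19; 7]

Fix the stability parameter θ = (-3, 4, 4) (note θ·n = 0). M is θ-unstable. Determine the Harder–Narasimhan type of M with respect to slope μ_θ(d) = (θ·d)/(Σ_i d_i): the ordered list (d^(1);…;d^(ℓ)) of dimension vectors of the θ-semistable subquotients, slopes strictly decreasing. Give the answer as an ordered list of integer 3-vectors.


Interval decomposition of M: I[1,1]^3, I[1,3], I[3,3].
HN type (ℓ=2): μ^(1)=4; μ^(2)=-3

((0, 1, 2); (4, 0, 0))


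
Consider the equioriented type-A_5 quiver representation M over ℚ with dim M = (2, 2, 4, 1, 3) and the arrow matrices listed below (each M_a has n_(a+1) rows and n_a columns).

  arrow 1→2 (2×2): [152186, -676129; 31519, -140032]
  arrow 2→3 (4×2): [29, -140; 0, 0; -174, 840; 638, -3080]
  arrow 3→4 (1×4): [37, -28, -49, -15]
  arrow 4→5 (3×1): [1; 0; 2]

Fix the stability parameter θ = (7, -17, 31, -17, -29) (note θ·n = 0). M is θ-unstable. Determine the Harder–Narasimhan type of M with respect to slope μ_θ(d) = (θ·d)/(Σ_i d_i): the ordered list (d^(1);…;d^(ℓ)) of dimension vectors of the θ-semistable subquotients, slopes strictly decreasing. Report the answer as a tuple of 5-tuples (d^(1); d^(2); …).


Interval decomposition of M: I[1,2], I[1,5], I[3,3]^3, I[5,5]^2.
HN type (ℓ=3): μ^(1)=31; μ^(2)=-5; μ^(3)=-29

((0, 0, 3, 0, 0); (2, 2, 1, 1, 1); (0, 0, 0, 0, 2))


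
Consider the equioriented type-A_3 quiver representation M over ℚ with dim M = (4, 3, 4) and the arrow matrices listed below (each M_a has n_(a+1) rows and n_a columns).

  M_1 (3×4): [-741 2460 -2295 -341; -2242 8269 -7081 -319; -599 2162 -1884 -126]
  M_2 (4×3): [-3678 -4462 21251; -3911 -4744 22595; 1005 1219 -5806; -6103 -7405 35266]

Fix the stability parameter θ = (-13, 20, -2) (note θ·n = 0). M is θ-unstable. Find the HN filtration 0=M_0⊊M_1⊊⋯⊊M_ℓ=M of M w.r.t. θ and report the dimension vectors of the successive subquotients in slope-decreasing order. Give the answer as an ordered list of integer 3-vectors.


Interval decomposition of M: I[1,1], I[1,3]^3, I[3,3].
HN type (ℓ=3): μ^(1)=9; μ^(2)=-2; μ^(3)=-13

((0, 3, 3); (0, 0, 1); (4, 0, 0))


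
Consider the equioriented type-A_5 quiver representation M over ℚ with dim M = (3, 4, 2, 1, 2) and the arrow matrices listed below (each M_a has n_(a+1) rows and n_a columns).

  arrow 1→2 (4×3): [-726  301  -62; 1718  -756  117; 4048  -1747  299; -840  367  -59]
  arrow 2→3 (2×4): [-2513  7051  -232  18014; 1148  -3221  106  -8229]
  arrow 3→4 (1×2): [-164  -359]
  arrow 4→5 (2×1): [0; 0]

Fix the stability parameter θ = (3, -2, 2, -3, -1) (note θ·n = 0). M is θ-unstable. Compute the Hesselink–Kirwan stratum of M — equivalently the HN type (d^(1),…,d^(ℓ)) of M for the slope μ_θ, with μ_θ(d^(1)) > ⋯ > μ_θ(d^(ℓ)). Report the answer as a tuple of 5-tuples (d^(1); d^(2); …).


Interval decomposition of M: I[1,1], I[1,3], I[1,4], I[2,2]^2, I[5,5]^2.
HN type (ℓ=6): μ^(1)=3; μ^(2)=2; μ^(3)=1/2; μ^(4)=0; μ^(5)=-1; μ^(6)=-2

((1, 0, 0, 0, 0); (0, 0, 1, 0, 0); (1, 1, 0, 0, 0); (1, 1, 1, 1, 0); (0, 0, 0, 0, 2); (0, 2, 0, 0, 0))


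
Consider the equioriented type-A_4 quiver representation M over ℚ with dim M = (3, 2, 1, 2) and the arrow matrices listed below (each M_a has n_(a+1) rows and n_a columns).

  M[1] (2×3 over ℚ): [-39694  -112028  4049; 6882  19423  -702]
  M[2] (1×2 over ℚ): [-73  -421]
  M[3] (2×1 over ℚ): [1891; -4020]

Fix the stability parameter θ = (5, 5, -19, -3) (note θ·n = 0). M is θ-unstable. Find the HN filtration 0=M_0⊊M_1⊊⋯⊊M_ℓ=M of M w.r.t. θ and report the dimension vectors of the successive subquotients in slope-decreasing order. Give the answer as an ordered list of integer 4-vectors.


Barcode: M ≅ I[1,1], I[1,2], I[1,4], I[4,4]. HN layers by μ_θ (2 steps, strictly decreasing):
  μ^(1)=5; μ^(2)=-3

((2, 1, 0, 0); (1, 1, 1, 2))


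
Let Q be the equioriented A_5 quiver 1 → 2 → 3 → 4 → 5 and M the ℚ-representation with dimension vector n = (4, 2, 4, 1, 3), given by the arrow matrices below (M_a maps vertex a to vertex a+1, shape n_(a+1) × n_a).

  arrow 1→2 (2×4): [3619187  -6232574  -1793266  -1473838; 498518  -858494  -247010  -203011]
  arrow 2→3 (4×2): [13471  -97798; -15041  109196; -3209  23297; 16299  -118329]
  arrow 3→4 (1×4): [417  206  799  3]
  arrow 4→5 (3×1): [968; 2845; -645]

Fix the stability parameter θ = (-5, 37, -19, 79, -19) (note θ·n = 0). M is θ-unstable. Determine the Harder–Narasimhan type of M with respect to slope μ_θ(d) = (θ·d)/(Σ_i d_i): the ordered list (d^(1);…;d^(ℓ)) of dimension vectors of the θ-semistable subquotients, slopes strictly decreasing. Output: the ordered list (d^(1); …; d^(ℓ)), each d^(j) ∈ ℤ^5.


Via rank(M_{q-1}∘⋯∘M_p): M ≅ I[1,1]^2, I[1,3], I[1,5], I[3,3]^2, I[5,5]^2.
μ_θ-semistable layers: μ^(1)=30; μ^(2)=9; μ^(3)=-5; μ^(4)=-19

((0, 0, 0, 1, 1); (0, 2, 2, 0, 0); (4, 0, 0, 0, 0); (0, 0, 2, 0, 2))


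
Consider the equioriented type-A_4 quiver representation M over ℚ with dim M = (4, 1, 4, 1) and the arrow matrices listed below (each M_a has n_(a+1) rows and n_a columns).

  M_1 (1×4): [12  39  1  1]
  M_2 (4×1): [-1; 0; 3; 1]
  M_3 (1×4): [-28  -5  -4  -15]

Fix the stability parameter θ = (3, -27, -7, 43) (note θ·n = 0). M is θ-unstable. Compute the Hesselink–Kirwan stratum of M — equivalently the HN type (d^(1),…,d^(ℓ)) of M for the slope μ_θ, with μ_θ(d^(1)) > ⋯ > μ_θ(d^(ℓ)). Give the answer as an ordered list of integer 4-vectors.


Via rank(M_{q-1}∘⋯∘M_p): M ≅ I[1,1]^3, I[1,4], I[3,3]^3.
μ_θ-semistable layers: μ^(1)=43; μ^(2)=3; μ^(3)=-7; μ^(4)=-12

((0, 0, 0, 1); (3, 0, 0, 0); (0, 0, 4, 0); (1, 1, 0, 0))


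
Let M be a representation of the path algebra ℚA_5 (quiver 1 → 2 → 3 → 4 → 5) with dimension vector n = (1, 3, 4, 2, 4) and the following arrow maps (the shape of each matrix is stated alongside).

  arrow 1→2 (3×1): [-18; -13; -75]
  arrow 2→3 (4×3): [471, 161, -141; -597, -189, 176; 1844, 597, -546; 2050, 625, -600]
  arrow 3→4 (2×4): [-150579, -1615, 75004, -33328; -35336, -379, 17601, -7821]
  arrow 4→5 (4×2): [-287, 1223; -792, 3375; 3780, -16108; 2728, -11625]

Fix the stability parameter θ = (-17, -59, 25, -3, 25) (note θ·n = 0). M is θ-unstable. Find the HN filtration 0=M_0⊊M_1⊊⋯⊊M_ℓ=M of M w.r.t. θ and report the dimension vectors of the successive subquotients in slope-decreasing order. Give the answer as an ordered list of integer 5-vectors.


Via rank(M_{q-1}∘⋯∘M_p): M ≅ I[1,5], I[2,3], I[2,5], I[3,3], I[5,5]^2.
μ_θ-semistable layers: μ^(1)=25; μ^(2)=11; μ^(3)=-38; μ^(4)=-59

((0, 0, 2, 0, 4); (0, 0, 2, 2, 0); (1, 1, 0, 0, 0); (0, 2, 0, 0, 0))


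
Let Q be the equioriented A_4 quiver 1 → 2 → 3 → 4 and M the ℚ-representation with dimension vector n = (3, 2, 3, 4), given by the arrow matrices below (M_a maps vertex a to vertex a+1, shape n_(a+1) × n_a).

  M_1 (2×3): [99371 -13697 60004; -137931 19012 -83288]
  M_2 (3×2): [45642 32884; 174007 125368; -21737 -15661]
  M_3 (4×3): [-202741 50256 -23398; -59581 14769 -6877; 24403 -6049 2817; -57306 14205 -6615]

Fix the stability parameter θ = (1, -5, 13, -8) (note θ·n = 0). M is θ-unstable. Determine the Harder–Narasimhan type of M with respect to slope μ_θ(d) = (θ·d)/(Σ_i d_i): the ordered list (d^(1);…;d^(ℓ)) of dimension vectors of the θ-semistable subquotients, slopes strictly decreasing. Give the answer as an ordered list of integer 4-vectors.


Via rank(M_{q-1}∘⋯∘M_p): M ≅ I[1,1], I[1,3], I[1,4], I[3,4], I[4,4]^2.
μ_θ-semistable layers: μ^(1)=13; μ^(2)=5/2; μ^(3)=1; μ^(4)=-2; μ^(5)=-8

((0, 0, 1, 0); (0, 0, 2, 2); (1, 0, 0, 0); (2, 2, 0, 0); (0, 0, 0, 2))


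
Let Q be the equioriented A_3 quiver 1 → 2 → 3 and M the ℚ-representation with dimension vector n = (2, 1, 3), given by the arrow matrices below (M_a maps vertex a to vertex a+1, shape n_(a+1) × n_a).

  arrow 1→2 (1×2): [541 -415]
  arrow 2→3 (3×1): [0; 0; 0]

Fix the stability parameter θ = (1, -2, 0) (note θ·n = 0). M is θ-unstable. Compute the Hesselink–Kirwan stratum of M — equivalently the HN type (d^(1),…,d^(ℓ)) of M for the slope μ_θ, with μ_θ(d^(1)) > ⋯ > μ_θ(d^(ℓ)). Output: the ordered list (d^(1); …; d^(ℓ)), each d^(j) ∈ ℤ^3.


Via rank(M_{q-1}∘⋯∘M_p): M ≅ I[1,1], I[1,2], I[3,3]^3.
μ_θ-semistable layers: μ^(1)=1; μ^(2)=0; μ^(3)=-1/2

((1, 0, 0); (0, 0, 3); (1, 1, 0))


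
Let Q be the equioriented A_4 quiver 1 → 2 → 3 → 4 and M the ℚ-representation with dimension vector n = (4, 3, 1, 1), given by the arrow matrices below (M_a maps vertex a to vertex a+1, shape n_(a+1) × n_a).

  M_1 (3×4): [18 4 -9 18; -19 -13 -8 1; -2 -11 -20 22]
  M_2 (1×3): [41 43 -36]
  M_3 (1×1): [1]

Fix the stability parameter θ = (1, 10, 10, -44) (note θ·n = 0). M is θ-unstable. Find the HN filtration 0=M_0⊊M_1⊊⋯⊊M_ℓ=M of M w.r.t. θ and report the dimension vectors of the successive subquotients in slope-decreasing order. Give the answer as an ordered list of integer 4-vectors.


Via rank(M_{q-1}∘⋯∘M_p): M ≅ I[1,1], I[1,2]^2, I[1,4].
μ_θ-semistable layers: μ^(1)=10; μ^(2)=1; μ^(3)=-23/4

((0, 2, 0, 0); (3, 0, 0, 0); (1, 1, 1, 1))


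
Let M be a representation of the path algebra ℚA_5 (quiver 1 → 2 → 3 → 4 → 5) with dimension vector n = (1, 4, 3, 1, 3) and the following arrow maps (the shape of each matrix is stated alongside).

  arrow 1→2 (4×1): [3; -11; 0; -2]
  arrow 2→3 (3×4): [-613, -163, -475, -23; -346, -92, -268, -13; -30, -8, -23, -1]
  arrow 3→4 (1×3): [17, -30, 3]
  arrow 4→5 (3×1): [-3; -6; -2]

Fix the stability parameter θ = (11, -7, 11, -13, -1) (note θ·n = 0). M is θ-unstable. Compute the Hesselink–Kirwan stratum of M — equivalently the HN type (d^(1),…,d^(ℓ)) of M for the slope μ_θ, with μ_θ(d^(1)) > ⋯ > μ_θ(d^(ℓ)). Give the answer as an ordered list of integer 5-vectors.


Via rank(M_{q-1}∘⋯∘M_p): M ≅ I[1,2], I[2,3]^2, I[2,5], I[5,5]^2.
μ_θ-semistable layers: μ^(1)=11; μ^(2)=2; μ^(3)=-1; μ^(4)=-7

((0, 0, 2, 0, 0); (1, 1, 0, 0, 0); (0, 0, 1, 1, 3); (0, 3, 0, 0, 0))


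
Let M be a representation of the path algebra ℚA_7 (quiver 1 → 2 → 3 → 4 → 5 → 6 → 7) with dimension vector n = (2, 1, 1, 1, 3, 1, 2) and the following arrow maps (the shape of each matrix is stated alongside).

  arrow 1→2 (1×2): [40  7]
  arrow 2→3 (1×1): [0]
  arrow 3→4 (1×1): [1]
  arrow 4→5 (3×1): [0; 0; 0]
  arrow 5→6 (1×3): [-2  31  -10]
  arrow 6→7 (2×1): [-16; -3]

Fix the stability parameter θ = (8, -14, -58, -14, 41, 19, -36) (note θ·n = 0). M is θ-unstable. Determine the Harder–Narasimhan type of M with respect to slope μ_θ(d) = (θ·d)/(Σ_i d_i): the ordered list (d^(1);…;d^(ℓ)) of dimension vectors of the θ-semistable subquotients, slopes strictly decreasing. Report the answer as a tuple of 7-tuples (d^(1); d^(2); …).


Barcode: M ≅ I[1,1], I[1,2], I[3,4], I[5,5]^2, I[5,7], I[7,7]. HN layers by μ_θ (6 steps, strictly decreasing):
  μ^(1)=41; μ^(2)=8; μ^(3)=-3; μ^(4)=-14; μ^(5)=-36; μ^(6)=-58

((0, 0, 0, 0, 2, 0, 0); (1, 0, 0, 0, 1, 1, 1); (1, 1, 0, 0, 0, 0, 0); (0, 0, 0, 1, 0, 0, 0); (0, 0, 0, 0, 0, 0, 1); (0, 0, 1, 0, 0, 0, 0))


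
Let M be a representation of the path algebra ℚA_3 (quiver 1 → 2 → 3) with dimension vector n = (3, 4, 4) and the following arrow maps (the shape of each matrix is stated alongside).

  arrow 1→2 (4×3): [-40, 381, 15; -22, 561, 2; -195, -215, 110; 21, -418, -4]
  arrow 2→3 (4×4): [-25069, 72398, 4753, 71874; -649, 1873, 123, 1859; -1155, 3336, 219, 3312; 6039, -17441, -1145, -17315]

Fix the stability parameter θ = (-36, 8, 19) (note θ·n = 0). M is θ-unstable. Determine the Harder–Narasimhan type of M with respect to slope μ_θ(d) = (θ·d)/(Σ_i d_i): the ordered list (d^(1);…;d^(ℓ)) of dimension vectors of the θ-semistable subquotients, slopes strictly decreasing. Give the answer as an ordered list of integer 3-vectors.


Via rank(M_{q-1}∘⋯∘M_p): M ≅ I[1,2], I[1,3]^2, I[2,2], I[3,3]^2.
μ_θ-semistable layers: μ^(1)=19; μ^(2)=8; μ^(3)=-36

((0, 0, 4); (0, 4, 0); (3, 0, 0))


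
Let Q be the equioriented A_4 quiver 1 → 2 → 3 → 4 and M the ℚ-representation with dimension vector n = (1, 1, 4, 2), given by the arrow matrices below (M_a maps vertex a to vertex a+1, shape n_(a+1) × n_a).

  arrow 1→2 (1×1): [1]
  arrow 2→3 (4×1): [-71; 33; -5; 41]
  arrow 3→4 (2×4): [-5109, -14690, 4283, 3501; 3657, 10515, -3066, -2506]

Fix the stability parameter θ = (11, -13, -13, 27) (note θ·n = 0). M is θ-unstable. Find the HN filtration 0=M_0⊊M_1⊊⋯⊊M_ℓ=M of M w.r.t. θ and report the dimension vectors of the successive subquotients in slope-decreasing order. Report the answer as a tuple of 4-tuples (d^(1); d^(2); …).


Barcode: M ≅ I[1,4], I[3,3]^2, I[3,4]. HN layers by μ_θ (3 steps, strictly decreasing):
  μ^(1)=27; μ^(2)=-5; μ^(3)=-13

((0, 0, 0, 2); (1, 1, 1, 0); (0, 0, 3, 0))


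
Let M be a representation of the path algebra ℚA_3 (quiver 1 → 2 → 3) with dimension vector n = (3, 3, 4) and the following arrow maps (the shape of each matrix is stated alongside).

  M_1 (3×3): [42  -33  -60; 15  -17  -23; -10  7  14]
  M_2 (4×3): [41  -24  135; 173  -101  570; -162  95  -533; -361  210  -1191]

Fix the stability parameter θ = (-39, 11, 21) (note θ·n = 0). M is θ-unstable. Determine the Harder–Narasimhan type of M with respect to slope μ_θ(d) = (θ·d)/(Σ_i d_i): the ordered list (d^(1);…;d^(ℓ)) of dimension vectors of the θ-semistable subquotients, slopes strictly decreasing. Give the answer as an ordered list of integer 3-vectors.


Via rank(M_{q-1}∘⋯∘M_p): M ≅ I[1,3]^3, I[3,3].
μ_θ-semistable layers: μ^(1)=21; μ^(2)=11; μ^(3)=-39

((0, 0, 4); (0, 3, 0); (3, 0, 0))


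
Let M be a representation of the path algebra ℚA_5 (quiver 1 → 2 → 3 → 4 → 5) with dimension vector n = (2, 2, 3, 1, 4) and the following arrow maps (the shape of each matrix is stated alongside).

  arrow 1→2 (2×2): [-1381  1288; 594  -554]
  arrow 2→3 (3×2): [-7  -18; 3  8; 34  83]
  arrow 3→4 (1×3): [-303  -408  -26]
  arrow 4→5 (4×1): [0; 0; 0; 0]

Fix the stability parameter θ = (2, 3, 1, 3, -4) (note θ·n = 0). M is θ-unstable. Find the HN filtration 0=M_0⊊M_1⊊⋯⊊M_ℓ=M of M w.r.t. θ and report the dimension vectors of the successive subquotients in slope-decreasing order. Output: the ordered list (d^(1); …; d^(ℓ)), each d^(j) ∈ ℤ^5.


Via rank(M_{q-1}∘⋯∘M_p): M ≅ I[1,3], I[1,4], I[3,3], I[5,5]^4.
μ_θ-semistable layers: μ^(1)=3; μ^(2)=2; μ^(3)=1; μ^(4)=-4

((0, 0, 0, 1, 0); (2, 2, 2, 0, 0); (0, 0, 1, 0, 0); (0, 0, 0, 0, 4))


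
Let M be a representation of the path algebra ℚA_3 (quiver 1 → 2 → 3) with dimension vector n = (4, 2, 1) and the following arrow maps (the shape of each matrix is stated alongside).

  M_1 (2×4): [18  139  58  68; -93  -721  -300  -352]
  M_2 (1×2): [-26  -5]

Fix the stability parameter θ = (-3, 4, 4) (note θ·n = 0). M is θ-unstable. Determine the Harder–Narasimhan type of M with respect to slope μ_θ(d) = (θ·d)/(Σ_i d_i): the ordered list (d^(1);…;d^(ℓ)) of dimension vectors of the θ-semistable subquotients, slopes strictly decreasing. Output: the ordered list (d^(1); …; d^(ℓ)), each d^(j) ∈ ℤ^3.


Interval decomposition of M: I[1,1]^2, I[1,2], I[1,3].
HN type (ℓ=2): μ^(1)=4; μ^(2)=-3

((0, 2, 1); (4, 0, 0))


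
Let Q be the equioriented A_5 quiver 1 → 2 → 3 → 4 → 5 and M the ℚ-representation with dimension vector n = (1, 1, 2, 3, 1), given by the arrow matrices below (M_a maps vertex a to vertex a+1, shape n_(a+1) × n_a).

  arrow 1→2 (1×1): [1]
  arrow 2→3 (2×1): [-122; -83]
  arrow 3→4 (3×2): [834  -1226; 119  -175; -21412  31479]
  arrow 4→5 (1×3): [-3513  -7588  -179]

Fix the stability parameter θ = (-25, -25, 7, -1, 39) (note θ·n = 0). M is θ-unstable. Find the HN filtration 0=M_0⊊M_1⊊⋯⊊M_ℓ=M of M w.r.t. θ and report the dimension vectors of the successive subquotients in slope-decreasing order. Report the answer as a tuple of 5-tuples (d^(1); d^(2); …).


Barcode: M ≅ I[1,5], I[3,4], I[4,4]. HN layers by μ_θ (4 steps, strictly decreasing):
  μ^(1)=39; μ^(2)=3; μ^(3)=-1; μ^(4)=-25

((0, 0, 0, 0, 1); (0, 0, 2, 2, 0); (0, 0, 0, 1, 0); (1, 1, 0, 0, 0))


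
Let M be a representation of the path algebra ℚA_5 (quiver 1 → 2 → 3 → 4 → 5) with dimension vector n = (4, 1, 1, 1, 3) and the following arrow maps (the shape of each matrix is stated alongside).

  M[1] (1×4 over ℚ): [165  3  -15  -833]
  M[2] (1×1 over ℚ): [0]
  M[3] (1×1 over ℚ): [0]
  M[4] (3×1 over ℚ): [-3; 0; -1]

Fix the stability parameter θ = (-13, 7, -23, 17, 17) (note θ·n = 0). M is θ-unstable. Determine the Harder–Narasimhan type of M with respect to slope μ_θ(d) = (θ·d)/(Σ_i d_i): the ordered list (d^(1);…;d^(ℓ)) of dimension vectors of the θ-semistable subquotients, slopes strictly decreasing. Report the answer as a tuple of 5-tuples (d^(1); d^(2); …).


Interval decomposition of M: I[1,1]^3, I[1,2], I[3,3], I[4,5], I[5,5]^2.
HN type (ℓ=4): μ^(1)=17; μ^(2)=7; μ^(3)=-13; μ^(4)=-23

((0, 0, 0, 1, 3); (0, 1, 0, 0, 0); (4, 0, 0, 0, 0); (0, 0, 1, 0, 0))


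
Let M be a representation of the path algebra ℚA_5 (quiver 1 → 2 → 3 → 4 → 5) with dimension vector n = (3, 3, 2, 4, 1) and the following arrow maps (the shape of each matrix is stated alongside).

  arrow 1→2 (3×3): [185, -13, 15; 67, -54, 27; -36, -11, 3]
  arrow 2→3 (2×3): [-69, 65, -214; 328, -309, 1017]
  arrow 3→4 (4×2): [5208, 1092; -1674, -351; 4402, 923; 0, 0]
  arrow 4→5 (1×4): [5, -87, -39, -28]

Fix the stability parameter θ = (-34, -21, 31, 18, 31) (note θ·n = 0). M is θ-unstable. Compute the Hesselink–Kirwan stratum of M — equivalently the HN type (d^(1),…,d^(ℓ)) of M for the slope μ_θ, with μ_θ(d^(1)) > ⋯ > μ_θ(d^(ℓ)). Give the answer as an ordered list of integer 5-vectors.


Via rank(M_{q-1}∘⋯∘M_p): M ≅ I[1,2], I[1,3], I[1,4], I[4,4]^2, I[4,5].
μ_θ-semistable layers: μ^(1)=31; μ^(2)=49/2; μ^(3)=18; μ^(4)=-21; μ^(5)=-34

((0, 0, 1, 0, 1); (0, 0, 1, 1, 0); (0, 0, 0, 3, 0); (0, 3, 0, 0, 0); (3, 0, 0, 0, 0))


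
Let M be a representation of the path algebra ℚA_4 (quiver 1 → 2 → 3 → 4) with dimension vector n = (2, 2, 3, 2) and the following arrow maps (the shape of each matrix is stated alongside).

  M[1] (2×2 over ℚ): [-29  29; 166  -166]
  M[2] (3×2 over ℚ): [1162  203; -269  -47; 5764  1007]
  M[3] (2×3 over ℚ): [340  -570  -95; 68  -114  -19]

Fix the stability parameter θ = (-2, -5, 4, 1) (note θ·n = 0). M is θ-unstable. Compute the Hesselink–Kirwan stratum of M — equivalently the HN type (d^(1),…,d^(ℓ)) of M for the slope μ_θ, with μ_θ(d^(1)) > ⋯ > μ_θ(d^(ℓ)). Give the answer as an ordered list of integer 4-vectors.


Via rank(M_{q-1}∘⋯∘M_p): M ≅ I[1,1], I[1,3], I[2,4], I[3,3], I[4,4].
μ_θ-semistable layers: μ^(1)=4; μ^(2)=5/2; μ^(3)=1; μ^(4)=-2; μ^(5)=-7/2; μ^(6)=-5

((0, 0, 2, 0); (0, 0, 1, 1); (0, 0, 0, 1); (1, 0, 0, 0); (1, 1, 0, 0); (0, 1, 0, 0))


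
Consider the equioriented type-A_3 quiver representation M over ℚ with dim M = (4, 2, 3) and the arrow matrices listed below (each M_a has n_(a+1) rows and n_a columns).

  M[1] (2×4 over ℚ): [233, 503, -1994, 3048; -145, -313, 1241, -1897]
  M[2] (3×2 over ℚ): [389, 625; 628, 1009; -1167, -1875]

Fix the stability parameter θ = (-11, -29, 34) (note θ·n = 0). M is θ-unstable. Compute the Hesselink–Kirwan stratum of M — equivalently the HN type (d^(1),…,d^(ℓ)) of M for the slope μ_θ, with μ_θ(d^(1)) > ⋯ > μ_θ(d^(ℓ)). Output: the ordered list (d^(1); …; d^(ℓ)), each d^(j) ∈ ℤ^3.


Barcode: M ≅ I[1,1]^2, I[1,3]^2, I[3,3]. HN layers by μ_θ (3 steps, strictly decreasing):
  μ^(1)=34; μ^(2)=-11; μ^(3)=-20

((0, 0, 3); (2, 0, 0); (2, 2, 0))


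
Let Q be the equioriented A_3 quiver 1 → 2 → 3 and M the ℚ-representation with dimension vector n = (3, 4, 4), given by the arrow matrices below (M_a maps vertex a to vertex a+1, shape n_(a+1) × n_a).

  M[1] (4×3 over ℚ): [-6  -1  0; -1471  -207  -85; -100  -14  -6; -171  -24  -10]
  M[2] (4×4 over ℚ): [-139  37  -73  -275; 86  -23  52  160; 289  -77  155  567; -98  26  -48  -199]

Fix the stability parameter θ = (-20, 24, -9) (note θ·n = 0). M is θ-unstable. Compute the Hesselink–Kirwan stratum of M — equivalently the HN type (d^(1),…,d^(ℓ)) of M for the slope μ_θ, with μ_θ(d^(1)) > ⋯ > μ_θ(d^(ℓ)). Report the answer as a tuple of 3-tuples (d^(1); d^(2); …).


Via rank(M_{q-1}∘⋯∘M_p): M ≅ I[1,3]^3, I[2,2], I[3,3].
μ_θ-semistable layers: μ^(1)=24; μ^(2)=15/2; μ^(3)=-9; μ^(4)=-20

((0, 1, 0); (0, 3, 3); (0, 0, 1); (3, 0, 0))


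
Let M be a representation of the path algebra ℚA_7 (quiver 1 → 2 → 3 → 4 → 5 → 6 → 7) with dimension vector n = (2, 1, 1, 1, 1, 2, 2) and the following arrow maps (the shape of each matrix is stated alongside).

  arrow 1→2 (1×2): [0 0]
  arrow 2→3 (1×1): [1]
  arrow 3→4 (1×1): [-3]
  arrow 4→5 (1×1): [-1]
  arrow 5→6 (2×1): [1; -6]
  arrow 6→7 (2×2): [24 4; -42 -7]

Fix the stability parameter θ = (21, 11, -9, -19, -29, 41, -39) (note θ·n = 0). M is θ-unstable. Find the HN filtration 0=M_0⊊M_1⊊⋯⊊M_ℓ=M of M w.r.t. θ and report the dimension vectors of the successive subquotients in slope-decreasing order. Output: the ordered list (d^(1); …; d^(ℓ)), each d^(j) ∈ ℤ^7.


Interval decomposition of M: I[1,1]^2, I[2,6], I[6,7], I[7,7].
HN type (ℓ=5): μ^(1)=41; μ^(2)=21; μ^(3)=1; μ^(4)=-23/2; μ^(5)=-39

((0, 0, 0, 0, 0, 1, 0); (2, 0, 0, 0, 0, 0, 0); (0, 0, 0, 0, 0, 1, 1); (0, 1, 1, 1, 1, 0, 0); (0, 0, 0, 0, 0, 0, 1))
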